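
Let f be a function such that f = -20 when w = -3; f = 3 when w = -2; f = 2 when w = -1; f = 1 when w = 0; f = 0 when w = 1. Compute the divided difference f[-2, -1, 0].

f[-2,-1] = (2 - 3) / (-1 - (-2)) = -1
f[-1,0] = (1 - 2) / (0 - (-1)) = -1
f[-2,-1,0] = (-1 - (-1)) / (0 - (-2)) = 0

0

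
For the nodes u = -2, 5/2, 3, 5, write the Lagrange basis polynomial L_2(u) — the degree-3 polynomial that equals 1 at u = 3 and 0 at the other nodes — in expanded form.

L_2(u) = (u + 2)(u - 5/2)(u - 5) / [(5)·(1/2)·(-2)]
       = (u^3 - (11/2)u^2 - (5/2)u + 25) / (-5)

L_2(u) = -(1/5)u^3 + (11/10)u^2 + (1/2)u - 5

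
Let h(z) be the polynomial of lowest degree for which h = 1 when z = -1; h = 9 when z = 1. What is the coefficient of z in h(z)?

The leading coefficient equals the top divided difference h[-1,1].
h[-1,1] = (9 - 1) / (1 - (-1)) = 4

4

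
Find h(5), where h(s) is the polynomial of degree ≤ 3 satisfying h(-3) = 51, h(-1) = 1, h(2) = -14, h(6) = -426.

Evaluate each Lagrange basis at s = 5:
L_0(5) = (6)·(3)·(-1)/[(-2)·(-5)·(-9)] = 1/5
L_1(5) = (8)·(3)·(-1)/[(2)·(-3)·(-7)] = -4/7
L_2(5) = (8)·(6)·(-1)/[(5)·(3)·(-4)] = 4/5
L_3(5) = (8)·(6)·(3)/[(9)·(7)·(4)] = 4/7
Sum: 51·(1/5) + 1·(-4/7) + (-14)·(4/5) + (-426)·(4/7) = -245

-245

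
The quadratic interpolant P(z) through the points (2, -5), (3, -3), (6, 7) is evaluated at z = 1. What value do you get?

L_0(1) = (-2)·(-5)/[(-1)·(-4)] = 5/2
L_1(1) = (-1)·(-5)/[(1)·(-3)] = -5/3
L_2(1) = (-1)·(-2)/[(4)·(3)] = 1/6
Sum: (-5)·(5/2) + (-3)·(-5/3) + 7·(1/6) = -19/3

-19/3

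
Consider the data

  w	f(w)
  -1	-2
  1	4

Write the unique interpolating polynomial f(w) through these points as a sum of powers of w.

f(w) = 3w + 1

Build the Lagrange basis polynomials:
L_0(w) = (w - 1) / [-2] = -(1/2)w + 1/2
L_1(w) = (w + 1) / [2] = (1/2)w + 1/2
f(w) = (-2)·L_0 + 4·L_1
  (-2)·L_0(w) = w - 1
  4·L_1(w) = 2w + 2
Adding term by term: 3w + 1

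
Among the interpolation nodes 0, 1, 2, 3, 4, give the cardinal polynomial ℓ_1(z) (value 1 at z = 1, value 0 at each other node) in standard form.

ℓ_1(z) = -(1/6)z^4 + (3/2)z^3 - (13/3)z^2 + 4z

ℓ_1(z) = z(z - 2)(z - 3)(z - 4) / [(1)·(-1)·(-2)·(-3)]
       = (z^4 - 9z^3 + 26z^2 - 24z) / (-6)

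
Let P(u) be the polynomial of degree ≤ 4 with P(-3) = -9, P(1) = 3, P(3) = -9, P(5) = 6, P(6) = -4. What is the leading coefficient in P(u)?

-2353/8640

L_0(u) = (u - 1)(u - 3)(u - 5)(u - 6) / [1728] = (1/1728)u^4 - (5/576)u^3 + (77/1728)u^2 - (17/192)u + 5/96
L_1(u) = (u + 3)(u - 3)(u - 5)(u - 6) / [-160] = -(1/160)u^4 + (11/160)u^3 - (21/160)u^2 - (99/160)u + 27/16
L_2(u) = (u + 3)(u - 1)(u - 5)(u - 6) / [72] = (1/72)u^4 - (1/8)u^3 + (5/72)u^2 + (31/24)u - 5/4
L_3(u) = (u + 3)(u - 1)(u - 3)(u - 6) / [-64] = -(1/64)u^4 + (7/64)u^3 + (3/64)u^2 - (63/64)u + 27/32
L_4(u) = (u + 3)(u - 1)(u - 3)(u - 5) / [135] = (1/135)u^4 - (2/45)u^3 - (4/135)u^2 + (2/5)u - 1/3
P(u) = (-9)·L_0 + 3·L_1 + (-9)·L_2 + 6·L_3 + (-4)·L_4
Only the coefficient of u^4 is needed; take it from each L_i and combine:
(-9)·(1/1728) + 3·(-1/160) + (-9)·(1/72) + 6·(-1/64) + (-4)·(1/135) = -2353/8640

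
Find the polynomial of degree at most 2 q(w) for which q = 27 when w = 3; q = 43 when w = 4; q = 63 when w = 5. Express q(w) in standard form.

q(w) = 2w^2 + 2w + 3

Build the Lagrange basis polynomials:
L_0(w) = (w - 4)(w - 5) / [2] = (1/2)w^2 - (9/2)w + 10
L_1(w) = (w - 3)(w - 5) / [-1] = -w^2 + 8w - 15
L_2(w) = (w - 3)(w - 4) / [2] = (1/2)w^2 - (7/2)w + 6
q(w) = 27·L_0 + 43·L_1 + 63·L_2
  27·L_0(w) = (27/2)w^2 - (243/2)w + 270
  43·L_1(w) = -43w^2 + 344w - 645
  63·L_2(w) = (63/2)w^2 - (441/2)w + 378
Adding term by term: 2w^2 + 2w + 3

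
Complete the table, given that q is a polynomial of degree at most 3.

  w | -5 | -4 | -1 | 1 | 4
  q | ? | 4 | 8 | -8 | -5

-79/5

The 4 known values determine q uniquely (degree ≤ 3).
Evaluate each Lagrange basis at w = -5:
L_0(-5) = (-4)·(-6)·(-9)/[(-3)·(-5)·(-8)] = 9/5
L_1(-5) = (-1)·(-6)·(-9)/[(3)·(-2)·(-5)] = -9/5
L_2(-5) = (-1)·(-4)·(-9)/[(5)·(2)·(-3)] = 6/5
L_3(-5) = (-1)·(-4)·(-6)/[(8)·(5)·(3)] = -1/5
Sum: 4·(9/5) + 8·(-9/5) + (-8)·(6/5) + (-5)·(-1/5) = -79/5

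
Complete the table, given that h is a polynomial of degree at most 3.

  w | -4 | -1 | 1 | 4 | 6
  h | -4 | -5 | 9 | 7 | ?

The 4 known values determine h uniquely (degree ≤ 3).
Evaluate each Lagrange basis at w = 6:
L_0(6) = (7)·(5)·(2)/[(-3)·(-5)·(-8)] = -7/12
L_1(6) = (10)·(5)·(2)/[(3)·(-2)·(-5)] = 10/3
L_2(6) = (10)·(7)·(2)/[(5)·(2)·(-3)] = -14/3
L_3(6) = (10)·(7)·(5)/[(8)·(5)·(3)] = 35/12
Sum: (-4)·(-7/12) + (-5)·(10/3) + 9·(-14/3) + 7·(35/12) = -431/12

-431/12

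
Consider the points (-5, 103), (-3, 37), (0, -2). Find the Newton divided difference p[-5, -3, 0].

p[-5,-3] = (37 - 103) / (-3 - (-5)) = -33
p[-3,0] = (-2 - 37) / (0 - (-3)) = -13
p[-5,-3,0] = (-13 - (-33)) / (0 - (-5)) = 4

4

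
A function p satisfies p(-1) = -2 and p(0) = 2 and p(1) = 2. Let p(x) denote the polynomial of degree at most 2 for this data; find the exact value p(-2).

Evaluate each Lagrange basis at x = -2:
L_0(-2) = (-2)·(-3)/[(-1)·(-2)] = 3
L_1(-2) = (-1)·(-3)/[(1)·(-1)] = -3
L_2(-2) = (-1)·(-2)/[(2)·(1)] = 1
Sum: (-2)·(3) + 2·(-3) + 2·(1) = -10

-10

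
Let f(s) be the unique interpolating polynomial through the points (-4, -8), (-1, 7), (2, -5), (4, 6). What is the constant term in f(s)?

L_0(s) = (s + 1)(s - 2)(s - 4) / [-144] = -(1/144)s^3 + (5/144)s^2 - (1/72)s - 1/18
L_1(s) = (s + 4)(s - 2)(s - 4) / [45] = (1/45)s^3 - (2/45)s^2 - (16/45)s + 32/45
L_2(s) = (s + 4)(s + 1)(s - 4) / [-36] = -(1/36)s^3 - (1/36)s^2 + (4/9)s + 4/9
L_3(s) = (s + 4)(s + 1)(s - 2) / [80] = (1/80)s^3 + (3/80)s^2 - (3/40)s - 1/10
f(s) = (-8)·L_0 + 7·L_1 + (-5)·L_2 + 6·L_3
Only the constant term is needed; take it from each L_i and combine:
(-8)·(-1/18) + 7·(32/45) + (-5)·(4/9) + 6·(-1/10) = 13/5

13/5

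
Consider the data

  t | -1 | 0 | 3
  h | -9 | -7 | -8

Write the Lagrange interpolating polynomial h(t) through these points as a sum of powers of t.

h(t) = -(7/12)t^2 + (17/12)t - 7

L_0(t) = t(t - 3) / [4] = (1/4)t^2 - (3/4)t
L_1(t) = (t + 1)(t - 3) / [-3] = -(1/3)t^2 + (2/3)t + 1
L_2(t) = (t + 1)t / [12] = (1/12)t^2 + (1/12)t
h(t) = (-9)·L_0 + (-7)·L_1 + (-8)·L_2
  (-9)·L_0(t) = -(9/4)t^2 + (27/4)t
  (-7)·L_1(t) = (7/3)t^2 - (14/3)t - 7
  (-8)·L_2(t) = -(2/3)t^2 - (2/3)t
Adding term by term: -(7/12)t^2 + (17/12)t - 7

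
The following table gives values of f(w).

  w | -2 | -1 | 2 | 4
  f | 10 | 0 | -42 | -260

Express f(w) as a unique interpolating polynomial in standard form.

L_0(w) = (w + 1)(w - 2)(w - 4) / [-24] = -(1/24)w^3 + (5/24)w^2 - (1/12)w - 1/3
L_1(w) = (w + 2)(w - 2)(w - 4) / [15] = (1/15)w^3 - (4/15)w^2 - (4/15)w + 16/15
L_2(w) = (w + 2)(w + 1)(w - 4) / [-24] = -(1/24)w^3 + (1/24)w^2 + (5/12)w + 1/3
L_3(w) = (w + 2)(w + 1)(w - 2) / [60] = (1/60)w^3 + (1/60)w^2 - (1/15)w - 1/15
f(w) = 10·L_0 + 0·L_1 + (-42)·L_2 + (-260)·L_3
  10·L_0(w) = -(5/12)w^3 + (25/12)w^2 - (5/6)w - 10/3
  0·L_1(w) = 0
  (-42)·L_2(w) = (7/4)w^3 - (7/4)w^2 - (35/2)w - 14
  (-260)·L_3(w) = -(13/3)w^3 - (13/3)w^2 + (52/3)w + 52/3
Adding term by term: -3w^3 - 4w^2 - w

f(w) = -3w^3 - 4w^2 - w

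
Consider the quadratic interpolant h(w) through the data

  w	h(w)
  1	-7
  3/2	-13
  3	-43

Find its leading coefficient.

Build the Lagrange basis polynomials:
L_0(w) = (w - 3/2)(w - 3) / [1] = w^2 - (9/2)w + 9/2
L_1(w) = (w - 1)(w - 3) / [-3/4] = -(4/3)w^2 + (16/3)w - 4
L_2(w) = (w - 1)(w - 3/2) / [3] = (1/3)w^2 - (5/6)w + 1/2
h(w) = (-7)·L_0 + (-13)·L_1 + (-43)·L_2
Only the coefficient of w^2 is needed; take it from each L_i and combine:
(-7)·(1) + (-13)·(-4/3) + (-43)·(1/3) = -4

-4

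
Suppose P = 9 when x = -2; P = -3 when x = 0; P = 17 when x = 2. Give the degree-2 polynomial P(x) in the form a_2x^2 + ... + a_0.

P(x) = 4x^2 + 2x - 3

Newton's divided differences:
P[-2,0] = (-3 - 9) / (0 - (-2)) = -6
P[0,2] = (17 - (-3)) / (2 - 0) = 10
P[-2,0,2] = (10 - (-6)) / (2 - (-2)) = 4
P(x) = 9 + (-6)·(x + 2) + 4·(x + 2)x
Expanding: P(x) = 4x^2 + 2x - 3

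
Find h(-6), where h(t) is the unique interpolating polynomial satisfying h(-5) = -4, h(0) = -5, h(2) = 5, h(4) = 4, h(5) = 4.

Using Newton's divided-difference form:
h[-5,0] = (-5 - (-4)) / (0 - (-5)) = -1/5
h[0,2] = (5 - (-5)) / (2 - 0) = 5
h[2,4] = (4 - 5) / (4 - 2) = -1/2
h[4,5] = (4 - 4) / (5 - 4) = 0
h[-5,0,2] = (5 - (-1/5)) / (2 - (-5)) = 26/35
h[0,2,4] = (-1/2 - 5) / (4 - 0) = -11/8
h[2,4,5] = (0 - (-1/2)) / (5 - 2) = 1/6
h[-5,0,2,4] = (-11/8 - 26/35) / (4 - (-5)) = -593/2520
h[0,2,4,5] = (1/6 - (-11/8)) / (5 - 0) = 37/120
h[-5,0,2,4,5] = (37/120 - (-593/2520)) / (5 - (-5)) = 137/2520
h(-6) = -4 + (-1/5)·(-1) + (26/35)·(-1)·(-6) + (-593/2520)·(-1)·(-6)·(-8) + (137/2520)·(-1)·(-6)·(-8)·(-10) = 799/21

799/21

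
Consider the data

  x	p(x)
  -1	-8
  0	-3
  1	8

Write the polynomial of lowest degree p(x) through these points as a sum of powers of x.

p(x) = 3x^2 + 8x - 3

Build the Lagrange basis polynomials:
L_0(x) = x(x - 1) / [2] = (1/2)x^2 - (1/2)x
L_1(x) = (x + 1)(x - 1) / [-1] = -x^2 + 1
L_2(x) = (x + 1)x / [2] = (1/2)x^2 + (1/2)x
p(x) = (-8)·L_0 + (-3)·L_1 + 8·L_2
  (-8)·L_0(x) = -4x^2 + 4x
  (-3)·L_1(x) = 3x^2 - 3
  8·L_2(x) = 4x^2 + 4x
Adding term by term: 3x^2 + 8x - 3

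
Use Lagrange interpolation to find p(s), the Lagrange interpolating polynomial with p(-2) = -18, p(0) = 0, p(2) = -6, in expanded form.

Build the Lagrange basis polynomials:
L_0(s) = s(s - 2) / [8] = (1/8)s^2 - (1/4)s
L_1(s) = (s + 2)(s - 2) / [-4] = -(1/4)s^2 + 1
L_2(s) = (s + 2)s / [8] = (1/8)s^2 + (1/4)s
p(s) = (-18)·L_0 + 0·L_1 + (-6)·L_2
  (-18)·L_0(s) = -(9/4)s^2 + (9/2)s
  0·L_1(s) = 0
  (-6)·L_2(s) = -(3/4)s^2 - (3/2)s
Adding term by term: -3s^2 + 3s

p(s) = -3s^2 + 3s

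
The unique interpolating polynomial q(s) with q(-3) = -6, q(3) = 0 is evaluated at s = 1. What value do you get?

-2

Evaluate each Lagrange basis at s = 1:
L_0(1) = (-2)/[(-6)] = 1/3
L_1(1) = (4)/[(6)] = 2/3
Sum: (-6)·(1/3) + 0 = -2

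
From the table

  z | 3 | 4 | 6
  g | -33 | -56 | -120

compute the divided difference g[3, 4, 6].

g[3,4] = (-56 - (-33)) / (4 - 3) = -23
g[4,6] = (-120 - (-56)) / (6 - 4) = -32
g[3,4,6] = (-32 - (-23)) / (6 - 3) = -3

-3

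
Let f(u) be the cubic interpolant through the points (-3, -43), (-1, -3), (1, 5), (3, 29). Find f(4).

62

L_0(4) = (5)·(3)·(1)/[(-2)·(-4)·(-6)] = -5/16
L_1(4) = (7)·(3)·(1)/[(2)·(-2)·(-4)] = 21/16
L_2(4) = (7)·(5)·(1)/[(4)·(2)·(-2)] = -35/16
L_3(4) = (7)·(5)·(3)/[(6)·(4)·(2)] = 35/16
Sum: (-43)·(-5/16) + (-3)·(21/16) + 5·(-35/16) + 29·(35/16) = 62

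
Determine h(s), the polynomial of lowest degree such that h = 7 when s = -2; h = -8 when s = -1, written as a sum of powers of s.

L_0(s) = (s + 1) / [-1] = -s - 1
L_1(s) = (s + 2) / [1] = s + 2
h(s) = 7·L_0 + (-8)·L_1
  7·L_0(s) = -7s - 7
  (-8)·L_1(s) = -8s - 16
Adding term by term: -15s - 23

h(s) = -15s - 23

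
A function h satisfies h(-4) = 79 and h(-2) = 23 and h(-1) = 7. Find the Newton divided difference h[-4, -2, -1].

h[-4,-2] = (23 - 79) / (-2 - (-4)) = -28
h[-2,-1] = (7 - 23) / (-1 - (-2)) = -16
h[-4,-2,-1] = (-16 - (-28)) / (-1 - (-4)) = 4

4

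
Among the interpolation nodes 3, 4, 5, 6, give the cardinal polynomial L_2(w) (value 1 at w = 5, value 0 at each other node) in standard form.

L_2(w) = -(1/2)w^3 + (13/2)w^2 - 27w + 36

L_2(w) = (w - 3)(w - 4)(w - 6) / [(2)·(1)·(-1)]
       = (w^3 - 13w^2 + 54w - 72) / (-2)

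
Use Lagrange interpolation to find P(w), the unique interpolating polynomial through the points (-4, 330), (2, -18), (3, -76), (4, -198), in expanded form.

P(w) = -4w^3 + 4w^2 - 2w + 2

L_0(w) = (w - 2)(w - 3)(w - 4) / [-336] = -(1/336)w^3 + (3/112)w^2 - (13/168)w + 1/14
L_1(w) = (w + 4)(w - 3)(w - 4) / [12] = (1/12)w^3 - (1/4)w^2 - (4/3)w + 4
L_2(w) = (w + 4)(w - 2)(w - 4) / [-7] = -(1/7)w^3 + (2/7)w^2 + (16/7)w - 32/7
L_3(w) = (w + 4)(w - 2)(w - 3) / [16] = (1/16)w^3 - (1/16)w^2 - (7/8)w + 3/2
P(w) = 330·L_0 + (-18)·L_1 + (-76)·L_2 + (-198)·L_3
  330·L_0(w) = -(55/56)w^3 + (495/56)w^2 - (715/28)w + 165/7
  (-18)·L_1(w) = -(3/2)w^3 + (9/2)w^2 + 24w - 72
  (-76)·L_2(w) = (76/7)w^3 - (152/7)w^2 - (1216/7)w + 2432/7
  (-198)·L_3(w) = -(99/8)w^3 + (99/8)w^2 + (693/4)w - 297
Adding term by term: -4w^3 + 4w^2 - 2w + 2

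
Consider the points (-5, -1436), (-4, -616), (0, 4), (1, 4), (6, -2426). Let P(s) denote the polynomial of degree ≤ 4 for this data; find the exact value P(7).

-4532

Using Newton's divided-difference form:
P[-5,-4] = (-616 - (-1436)) / (-4 - (-5)) = 820
P[-4,0] = (4 - (-616)) / (0 - (-4)) = 155
P[0,1] = (4 - 4) / (1 - 0) = 0
P[1,6] = (-2426 - 4) / (6 - 1) = -486
P[-5,-4,0] = (155 - 820) / (0 - (-5)) = -133
P[-4,0,1] = (0 - 155) / (1 - (-4)) = -31
P[0,1,6] = (-486 - 0) / (6 - 0) = -81
P[-5,-4,0,1] = (-31 - (-133)) / (1 - (-5)) = 17
P[-4,0,1,6] = (-81 - (-31)) / (6 - (-4)) = -5
P[-5,-4,0,1,6] = (-5 - 17) / (6 - (-5)) = -2
P(7) = -1436 + 820·(12) + (-133)·(12)·(11) + 17·(12)·(11)·(7) + (-2)·(12)·(11)·(7)·(6) = -4532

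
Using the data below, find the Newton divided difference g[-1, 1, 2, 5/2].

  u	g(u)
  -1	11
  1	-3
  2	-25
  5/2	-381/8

g[-1,1] = (-3 - 11) / (1 - (-1)) = -7
g[1,2] = (-25 - (-3)) / (2 - 1) = -22
g[2,5/2] = (-381/8 - (-25)) / (5/2 - 2) = -181/4
g[-1,1,2] = (-22 - (-7)) / (2 - (-1)) = -5
g[1,2,5/2] = (-181/4 - (-22)) / (5/2 - 1) = -31/2
g[-1,1,2,5/2] = (-31/2 - (-5)) / (5/2 - (-1)) = -3

-3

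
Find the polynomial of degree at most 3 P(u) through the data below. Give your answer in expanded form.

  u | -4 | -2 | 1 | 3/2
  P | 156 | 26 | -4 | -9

P(u) = -2u^3 + u^2 - 3u

Newton's divided differences:
P[-4,-2] = (26 - 156) / (-2 - (-4)) = -65
P[-2,1] = (-4 - 26) / (1 - (-2)) = -10
P[1,3/2] = (-9 - (-4)) / (3/2 - 1) = -10
P[-4,-2,1] = (-10 - (-65)) / (1 - (-4)) = 11
P[-2,1,3/2] = (-10 - (-10)) / (3/2 - (-2)) = 0
P[-4,-2,1,3/2] = (0 - 11) / (3/2 - (-4)) = -2
P(u) = 156 + (-65)·(u + 4) + 11·(u + 4)(u + 2) + (-2)·(u + 4)(u + 2)(u - 1)
Expanding: P(u) = -2u^3 + u^2 - 3u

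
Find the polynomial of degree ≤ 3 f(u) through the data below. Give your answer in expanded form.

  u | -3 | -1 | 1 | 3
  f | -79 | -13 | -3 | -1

Build the Lagrange basis polynomials:
L_0(u) = (u + 1)(u - 1)(u - 3) / [-48] = -(1/48)u^3 + (1/16)u^2 + (1/48)u - 1/16
L_1(u) = (u + 3)(u - 1)(u - 3) / [16] = (1/16)u^3 - (1/16)u^2 - (9/16)u + 9/16
L_2(u) = (u + 3)(u + 1)(u - 3) / [-16] = -(1/16)u^3 - (1/16)u^2 + (9/16)u + 9/16
L_3(u) = (u + 3)(u + 1)(u - 1) / [48] = (1/48)u^3 + (1/16)u^2 - (1/48)u - 1/16
f(u) = (-79)·L_0 + (-13)·L_1 + (-3)·L_2 + (-1)·L_3
  (-79)·L_0(u) = (79/48)u^3 - (79/16)u^2 - (79/48)u + 79/16
  (-13)·L_1(u) = -(13/16)u^3 + (13/16)u^2 + (117/16)u - 117/16
  (-3)·L_2(u) = (3/16)u^3 + (3/16)u^2 - (27/16)u - 27/16
  (-1)·L_3(u) = -(1/48)u^3 - (1/16)u^2 + (1/48)u + 1/16
Adding term by term: u^3 - 4u^2 + 4u - 4

f(u) = u^3 - 4u^2 + 4u - 4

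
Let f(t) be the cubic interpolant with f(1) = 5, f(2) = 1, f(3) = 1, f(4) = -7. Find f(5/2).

5/4

Evaluate each Lagrange basis at t = 5/2:
L_0(5/2) = (1/2)·(-1/2)·(-3/2)/[(-1)·(-2)·(-3)] = -1/16
L_1(5/2) = (3/2)·(-1/2)·(-3/2)/[(1)·(-1)·(-2)] = 9/16
L_2(5/2) = (3/2)·(1/2)·(-3/2)/[(2)·(1)·(-1)] = 9/16
L_3(5/2) = (3/2)·(1/2)·(-1/2)/[(3)·(2)·(1)] = -1/16
Sum: 5·(-1/16) + 1·(9/16) + 1·(9/16) + (-7)·(-1/16) = 5/4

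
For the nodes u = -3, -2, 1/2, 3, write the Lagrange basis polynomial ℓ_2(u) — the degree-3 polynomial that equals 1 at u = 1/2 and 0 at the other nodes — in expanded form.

ℓ_2(u) = -(8/175)u^3 - (16/175)u^2 + (72/175)u + 144/175

ℓ_2(u) = (u + 3)(u + 2)(u - 3) / [(7/2)·(5/2)·(-5/2)]
       = (u^3 + 2u^2 - 9u - 18) / (-175/8)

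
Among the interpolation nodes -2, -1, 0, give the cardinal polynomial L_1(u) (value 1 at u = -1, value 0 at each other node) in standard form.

L_1(u) = -u^2 - 2u

L_1(u) = (u + 2)u / [(1)·(-1)]
       = (u^2 + 2u) / (-1)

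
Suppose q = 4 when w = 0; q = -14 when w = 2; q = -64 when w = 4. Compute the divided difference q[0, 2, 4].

-4

q[0,2] = (-14 - 4) / (2 - 0) = -9
q[2,4] = (-64 - (-14)) / (4 - 2) = -25
q[0,2,4] = (-25 - (-9)) / (4 - 0) = -4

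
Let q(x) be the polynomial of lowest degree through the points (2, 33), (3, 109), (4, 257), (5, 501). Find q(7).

1373

Using Newton's divided-difference form:
q[2,3] = (109 - 33) / (3 - 2) = 76
q[3,4] = (257 - 109) / (4 - 3) = 148
q[4,5] = (501 - 257) / (5 - 4) = 244
q[2,3,4] = (148 - 76) / (4 - 2) = 36
q[3,4,5] = (244 - 148) / (5 - 3) = 48
q[2,3,4,5] = (48 - 36) / (5 - 2) = 4
q(7) = 33 + 76·(5) + 36·(5)·(4) + 4·(5)·(4)·(3) = 1373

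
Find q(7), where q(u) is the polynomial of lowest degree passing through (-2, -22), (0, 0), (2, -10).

-175

L_0(7) = (7)·(5)/[(-2)·(-4)] = 35/8
L_1(7) = (9)·(5)/[(2)·(-2)] = -45/4
L_2(7) = (9)·(7)/[(4)·(2)] = 63/8
Sum: (-22)·(35/8) + 0 + (-10)·(63/8) = -175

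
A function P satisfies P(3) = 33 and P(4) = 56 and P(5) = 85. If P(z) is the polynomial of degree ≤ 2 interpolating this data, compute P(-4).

Evaluate each Lagrange basis at z = -4:
L_0(-4) = (-8)·(-9)/[(-1)·(-2)] = 36
L_1(-4) = (-7)·(-9)/[(1)·(-1)] = -63
L_2(-4) = (-7)·(-8)/[(2)·(1)] = 28
Sum: 33·(36) + 56·(-63) + 85·(28) = 40

40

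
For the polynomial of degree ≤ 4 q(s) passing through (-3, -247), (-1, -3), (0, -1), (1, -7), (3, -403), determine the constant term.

Build the Lagrange basis polynomials:
L_0(s) = (s + 1)s(s - 1)(s - 3) / [144] = (1/144)s^4 - (1/48)s^3 - (1/144)s^2 + (1/48)s
L_1(s) = (s + 3)s(s - 1)(s - 3) / [-16] = -(1/16)s^4 + (1/16)s^3 + (9/16)s^2 - (9/16)s
L_2(s) = (s + 3)(s + 1)(s - 1)(s - 3) / [9] = (1/9)s^4 - (10/9)s^2 + 1
L_3(s) = (s + 3)(s + 1)s(s - 3) / [-16] = -(1/16)s^4 - (1/16)s^3 + (9/16)s^2 + (9/16)s
L_4(s) = (s + 3)(s + 1)s(s - 1) / [144] = (1/144)s^4 + (1/48)s^3 - (1/144)s^2 - (1/48)s
q(s) = (-247)·L_0 + (-3)·L_1 + (-1)·L_2 + (-7)·L_3 + (-403)·L_4
Only the constant term is needed; take it from each L_i and combine:
(-247)·(0) + (-3)·(0) + (-1)·(1) + (-7)·(0) + (-403)·(0) = -1

-1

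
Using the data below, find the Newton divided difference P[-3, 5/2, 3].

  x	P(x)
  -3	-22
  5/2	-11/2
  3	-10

-2

P[-3,5/2] = (-11/2 - (-22)) / (5/2 - (-3)) = 3
P[5/2,3] = (-10 - (-11/2)) / (3 - 5/2) = -9
P[-3,5/2,3] = (-9 - 3) / (3 - (-3)) = -2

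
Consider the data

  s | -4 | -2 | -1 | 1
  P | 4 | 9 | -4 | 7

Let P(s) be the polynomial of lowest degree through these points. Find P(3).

158

L_0(3) = (5)·(4)·(2)/[(-2)·(-3)·(-5)] = -4/3
L_1(3) = (7)·(4)·(2)/[(2)·(-1)·(-3)] = 28/3
L_2(3) = (7)·(5)·(2)/[(3)·(1)·(-2)] = -35/3
L_3(3) = (7)·(5)·(4)/[(5)·(3)·(2)] = 14/3
Sum: 4·(-4/3) + 9·(28/3) + (-4)·(-35/3) + 7·(14/3) = 158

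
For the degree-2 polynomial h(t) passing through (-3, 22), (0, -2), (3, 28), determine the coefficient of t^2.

The leading coefficient equals the top divided difference h[-3,0,3].
h[-3,0] = (-2 - 22) / (0 - (-3)) = -8
h[0,3] = (28 - (-2)) / (3 - 0) = 10
h[-3,0,3] = (10 - (-8)) / (3 - (-3)) = 3

3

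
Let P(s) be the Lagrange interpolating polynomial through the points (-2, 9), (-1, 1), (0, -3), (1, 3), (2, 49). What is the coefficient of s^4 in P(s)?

L_0(s) = (s + 1)s(s - 1)(s - 2) / [24] = (1/24)s^4 - (1/12)s^3 - (1/24)s^2 + (1/12)s
L_1(s) = (s + 2)s(s - 1)(s - 2) / [-6] = -(1/6)s^4 + (1/6)s^3 + (2/3)s^2 - (2/3)s
L_2(s) = (s + 2)(s + 1)(s - 1)(s - 2) / [4] = (1/4)s^4 - (5/4)s^2 + 1
L_3(s) = (s + 2)(s + 1)s(s - 2) / [-6] = -(1/6)s^4 - (1/6)s^3 + (2/3)s^2 + (2/3)s
L_4(s) = (s + 2)(s + 1)s(s - 1) / [24] = (1/24)s^4 + (1/12)s^3 - (1/24)s^2 - (1/12)s
P(s) = 9·L_0 + 1·L_1 + (-3)·L_2 + 3·L_3 + 49·L_4
Only the coefficient of s^4 is needed; take it from each L_i and combine:
9·(1/24) + 1·(-1/6) + (-3)·(1/4) + 3·(-1/6) + 49·(1/24) = 1

1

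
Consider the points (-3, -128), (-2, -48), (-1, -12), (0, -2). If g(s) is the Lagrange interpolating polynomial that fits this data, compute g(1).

L_0(1) = (3)·(2)·(1)/[(-1)·(-2)·(-3)] = -1
L_1(1) = (4)·(2)·(1)/[(1)·(-1)·(-2)] = 4
L_2(1) = (4)·(3)·(1)/[(2)·(1)·(-1)] = -6
L_3(1) = (4)·(3)·(2)/[(3)·(2)·(1)] = 4
Sum: (-128)·(-1) + (-48)·(4) + (-12)·(-6) + (-2)·(4) = 0

0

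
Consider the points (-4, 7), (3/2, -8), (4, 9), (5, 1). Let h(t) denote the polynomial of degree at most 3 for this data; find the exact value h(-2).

Evaluate each Lagrange basis at t = -2:
L_0(-2) = (-7/2)·(-6)·(-7)/[(-11/2)·(-8)·(-9)] = 49/132
L_1(-2) = (2)·(-6)·(-7)/[(11/2)·(-5/2)·(-7/2)] = 96/55
L_2(-2) = (2)·(-7/2)·(-7)/[(8)·(5/2)·(-1)] = -49/20
L_3(-2) = (2)·(-7/2)·(-6)/[(9)·(7/2)·(1)] = 4/3
Sum: 7·(49/132) + (-8)·(96/55) + 9·(-49/20) + 1·(4/3) = -3529/110

-3529/110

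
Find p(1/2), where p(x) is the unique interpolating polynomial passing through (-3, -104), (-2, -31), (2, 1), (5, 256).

Using Newton's divided-difference form:
p[-3,-2] = (-31 - (-104)) / (-2 - (-3)) = 73
p[-2,2] = (1 - (-31)) / (2 - (-2)) = 8
p[2,5] = (256 - 1) / (5 - 2) = 85
p[-3,-2,2] = (8 - 73) / (2 - (-3)) = -13
p[-2,2,5] = (85 - 8) / (5 - (-2)) = 11
p[-3,-2,2,5] = (11 - (-13)) / (5 - (-3)) = 3
p(1/2) = -104 + 73·(7/2) + (-13)·(7/2)·(5/2) + 3·(7/2)·(5/2)·(-3/2) = -13/8

-13/8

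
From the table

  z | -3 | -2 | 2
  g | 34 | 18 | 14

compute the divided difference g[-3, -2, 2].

3

g[-3,-2] = (18 - 34) / (-2 - (-3)) = -16
g[-2,2] = (14 - 18) / (2 - (-2)) = -1
g[-3,-2,2] = (-1 - (-16)) / (2 - (-3)) = 3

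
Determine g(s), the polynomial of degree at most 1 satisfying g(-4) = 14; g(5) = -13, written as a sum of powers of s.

g(s) = -3s + 2

L_0(s) = (s - 5) / [-9] = -(1/9)s + 5/9
L_1(s) = (s + 4) / [9] = (1/9)s + 4/9
g(s) = 14·L_0 + (-13)·L_1
  14·L_0(s) = -(14/9)s + 70/9
  (-13)·L_1(s) = -(13/9)s - 52/9
Adding term by term: -3s + 2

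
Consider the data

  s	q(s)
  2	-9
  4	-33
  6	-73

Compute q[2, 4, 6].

q[2,4] = (-33 - (-9)) / (4 - 2) = -12
q[4,6] = (-73 - (-33)) / (6 - 4) = -20
q[2,4,6] = (-20 - (-12)) / (6 - 2) = -2

-2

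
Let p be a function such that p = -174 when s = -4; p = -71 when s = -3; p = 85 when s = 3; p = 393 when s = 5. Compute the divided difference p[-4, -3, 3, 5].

3

p[-4,-3] = (-71 - (-174)) / (-3 - (-4)) = 103
p[-3,3] = (85 - (-71)) / (3 - (-3)) = 26
p[3,5] = (393 - 85) / (5 - 3) = 154
p[-4,-3,3] = (26 - 103) / (3 - (-4)) = -11
p[-3,3,5] = (154 - 26) / (5 - (-3)) = 16
p[-4,-3,3,5] = (16 - (-11)) / (5 - (-4)) = 3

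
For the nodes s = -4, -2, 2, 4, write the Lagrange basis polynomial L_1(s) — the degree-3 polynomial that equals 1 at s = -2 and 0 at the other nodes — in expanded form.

L_1(s) = (1/48)s^3 - (1/24)s^2 - (1/3)s + 2/3

L_1(s) = (s + 4)(s - 2)(s - 4) / [(2)·(-4)·(-6)]
       = (s^3 - 2s^2 - 16s + 32) / (48)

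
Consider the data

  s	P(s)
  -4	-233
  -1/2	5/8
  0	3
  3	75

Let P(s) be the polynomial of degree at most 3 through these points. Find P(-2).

Evaluate each Lagrange basis at s = -2:
L_0(-2) = (-3/2)·(-2)·(-5)/[(-7/2)·(-4)·(-7)] = 15/98
L_1(-2) = (2)·(-2)·(-5)/[(7/2)·(-1/2)·(-7/2)] = 160/49
L_2(-2) = (2)·(-3/2)·(-5)/[(4)·(1/2)·(-3)] = -5/2
L_3(-2) = (2)·(-3/2)·(-2)/[(7)·(7/2)·(3)] = 4/49
Sum: (-233)·(15/98) + 5/8·(160/49) + 3·(-5/2) + 75·(4/49) = -35

-35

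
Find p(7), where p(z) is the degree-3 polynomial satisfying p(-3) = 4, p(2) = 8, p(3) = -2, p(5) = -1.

Using Newton's divided-difference form:
p[-3,2] = (8 - 4) / (2 - (-3)) = 4/5
p[2,3] = (-2 - 8) / (3 - 2) = -10
p[3,5] = (-1 - (-2)) / (5 - 3) = 1/2
p[-3,2,3] = (-10 - 4/5) / (3 - (-3)) = -9/5
p[2,3,5] = (1/2 - (-10)) / (5 - 2) = 7/2
p[-3,2,3,5] = (7/2 - (-9/5)) / (5 - (-3)) = 53/80
p(7) = 4 + (4/5)·(10) + (-9/5)·(10)·(5) + (53/80)·(10)·(5)·(4) = 109/2

109/2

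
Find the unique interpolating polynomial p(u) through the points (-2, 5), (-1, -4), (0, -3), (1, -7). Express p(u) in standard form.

p(u) = -(5/2)u^3 - (5/2)u^2 + u - 3

Build the Lagrange basis polynomials:
L_0(u) = (u + 1)u(u - 1) / [-6] = -(1/6)u^3 + (1/6)u
L_1(u) = (u + 2)u(u - 1) / [2] = (1/2)u^3 + (1/2)u^2 - u
L_2(u) = (u + 2)(u + 1)(u - 1) / [-2] = -(1/2)u^3 - u^2 + (1/2)u + 1
L_3(u) = (u + 2)(u + 1)u / [6] = (1/6)u^3 + (1/2)u^2 + (1/3)u
p(u) = 5·L_0 + (-4)·L_1 + (-3)·L_2 + (-7)·L_3
  5·L_0(u) = -(5/6)u^3 + (5/6)u
  (-4)·L_1(u) = -2u^3 - 2u^2 + 4u
  (-3)·L_2(u) = (3/2)u^3 + 3u^2 - (3/2)u - 3
  (-7)·L_3(u) = -(7/6)u^3 - (7/2)u^2 - (7/3)u
Adding term by term: -(5/2)u^3 - (5/2)u^2 + u - 3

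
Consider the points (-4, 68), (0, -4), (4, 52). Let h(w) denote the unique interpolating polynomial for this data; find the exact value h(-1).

Evaluate each Lagrange basis at w = -1:
L_0(-1) = (-1)·(-5)/[(-4)·(-8)] = 5/32
L_1(-1) = (3)·(-5)/[(4)·(-4)] = 15/16
L_2(-1) = (3)·(-1)/[(8)·(4)] = -3/32
Sum: 68·(5/32) + (-4)·(15/16) + 52·(-3/32) = 2

2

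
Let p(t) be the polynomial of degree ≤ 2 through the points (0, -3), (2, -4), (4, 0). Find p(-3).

63/8

Evaluate each Lagrange basis at t = -3:
L_0(-3) = (-5)·(-7)/[(-2)·(-4)] = 35/8
L_1(-3) = (-3)·(-7)/[(2)·(-2)] = -21/4
L_2(-3) = (-3)·(-5)/[(4)·(2)] = 15/8
Sum: (-3)·(35/8) + (-4)·(-21/4) + 0 = 63/8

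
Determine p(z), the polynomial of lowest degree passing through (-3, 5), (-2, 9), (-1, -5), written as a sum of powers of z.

L_0(z) = (z + 2)(z + 1) / [2] = (1/2)z^2 + (3/2)z + 1
L_1(z) = (z + 3)(z + 1) / [-1] = -z^2 - 4z - 3
L_2(z) = (z + 3)(z + 2) / [2] = (1/2)z^2 + (5/2)z + 3
p(z) = 5·L_0 + 9·L_1 + (-5)·L_2
  5·L_0(z) = (5/2)z^2 + (15/2)z + 5
  9·L_1(z) = -9z^2 - 36z - 27
  (-5)·L_2(z) = -(5/2)z^2 - (25/2)z - 15
Adding term by term: -9z^2 - 41z - 37

p(z) = -9z^2 - 41z - 37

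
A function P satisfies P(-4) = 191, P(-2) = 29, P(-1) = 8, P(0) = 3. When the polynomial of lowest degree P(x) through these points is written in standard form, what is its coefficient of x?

Build the Lagrange basis polynomials:
L_0(x) = (x + 2)(x + 1)x / [-24] = -(1/24)x^3 - (1/8)x^2 - (1/12)x
L_1(x) = (x + 4)(x + 1)x / [4] = (1/4)x^3 + (5/4)x^2 + x
L_2(x) = (x + 4)(x + 2)x / [-3] = -(1/3)x^3 - 2x^2 - (8/3)x
L_3(x) = (x + 4)(x + 2)(x + 1) / [8] = (1/8)x^3 + (7/8)x^2 + (7/4)x + 1
P(x) = 191·L_0 + 29·L_1 + 8·L_2 + 3·L_3
Only the coefficient of x is needed; take it from each L_i and combine:
191·(-1/12) + 29·(1) + 8·(-8/3) + 3·(7/4) = -3

-3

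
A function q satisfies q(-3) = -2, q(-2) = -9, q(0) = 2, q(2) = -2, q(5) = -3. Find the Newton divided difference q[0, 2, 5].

q[0,2] = (-2 - 2) / (2 - 0) = -2
q[2,5] = (-3 - (-2)) / (5 - 2) = -1/3
q[0,2,5] = (-1/3 - (-2)) / (5 - 0) = 1/3

1/3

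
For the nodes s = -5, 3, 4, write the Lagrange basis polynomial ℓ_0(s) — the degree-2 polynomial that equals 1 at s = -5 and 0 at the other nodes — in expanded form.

ℓ_0(s) = (s - 3)(s - 4) / [(-8)·(-9)]
       = (s^2 - 7s + 12) / (72)

ℓ_0(s) = (1/72)s^2 - (7/72)s + 1/6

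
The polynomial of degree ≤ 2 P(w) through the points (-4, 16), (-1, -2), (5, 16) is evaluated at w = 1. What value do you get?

Using Newton's divided-difference form:
P[-4,-1] = (-2 - 16) / (-1 - (-4)) = -6
P[-1,5] = (16 - (-2)) / (5 - (-1)) = 3
P[-4,-1,5] = (3 - (-6)) / (5 - (-4)) = 1
P(1) = 16 + (-6)·(5) + 1·(5)·(2) = -4

-4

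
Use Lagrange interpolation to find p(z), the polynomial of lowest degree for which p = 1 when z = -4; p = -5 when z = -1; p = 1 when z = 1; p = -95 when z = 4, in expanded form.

p(z) = -z^3 - 3z^2 + 4z + 1

L_0(z) = (z + 1)(z - 1)(z - 4) / [-120] = -(1/120)z^3 + (1/30)z^2 + (1/120)z - 1/30
L_1(z) = (z + 4)(z - 1)(z - 4) / [30] = (1/30)z^3 - (1/30)z^2 - (8/15)z + 8/15
L_2(z) = (z + 4)(z + 1)(z - 4) / [-30] = -(1/30)z^3 - (1/30)z^2 + (8/15)z + 8/15
L_3(z) = (z + 4)(z + 1)(z - 1) / [120] = (1/120)z^3 + (1/30)z^2 - (1/120)z - 1/30
p(z) = 1·L_0 + (-5)·L_1 + 1·L_2 + (-95)·L_3
  1·L_0(z) = -(1/120)z^3 + (1/30)z^2 + (1/120)z - 1/30
  (-5)·L_1(z) = -(1/6)z^3 + (1/6)z^2 + (8/3)z - 8/3
  1·L_2(z) = -(1/30)z^3 - (1/30)z^2 + (8/15)z + 8/15
  (-95)·L_3(z) = -(19/24)z^3 - (19/6)z^2 + (19/24)z + 19/6
Adding term by term: -z^3 - 3z^2 + 4z + 1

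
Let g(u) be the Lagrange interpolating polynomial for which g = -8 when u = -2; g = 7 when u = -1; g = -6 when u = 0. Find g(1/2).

-23

Evaluate each Lagrange basis at u = 1/2:
L_0(1/2) = (3/2)·(1/2)/[(-1)·(-2)] = 3/8
L_1(1/2) = (5/2)·(1/2)/[(1)·(-1)] = -5/4
L_2(1/2) = (5/2)·(3/2)/[(2)·(1)] = 15/8
Sum: (-8)·(3/8) + 7·(-5/4) + (-6)·(15/8) = -23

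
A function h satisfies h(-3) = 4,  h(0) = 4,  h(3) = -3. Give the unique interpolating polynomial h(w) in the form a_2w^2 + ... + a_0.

h(w) = -(7/18)w^2 - (7/6)w + 4

Build the Lagrange basis polynomials:
L_0(w) = w(w - 3) / [18] = (1/18)w^2 - (1/6)w
L_1(w) = (w + 3)(w - 3) / [-9] = -(1/9)w^2 + 1
L_2(w) = (w + 3)w / [18] = (1/18)w^2 + (1/6)w
h(w) = 4·L_0 + 4·L_1 + (-3)·L_2
  4·L_0(w) = (2/9)w^2 - (2/3)w
  4·L_1(w) = -(4/9)w^2 + 4
  (-3)·L_2(w) = -(1/6)w^2 - (1/2)w
Adding term by term: -(7/18)w^2 - (7/6)w + 4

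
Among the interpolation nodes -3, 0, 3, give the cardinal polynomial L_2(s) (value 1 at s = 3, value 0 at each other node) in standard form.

L_2(s) = (s + 3)s / [(6)·(3)]
       = (s^2 + 3s) / (18)

L_2(s) = (1/18)s^2 + (1/6)s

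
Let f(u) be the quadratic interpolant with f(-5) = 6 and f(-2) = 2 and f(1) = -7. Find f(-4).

Using Newton's divided-difference form:
f[-5,-2] = (2 - 6) / (-2 - (-5)) = -4/3
f[-2,1] = (-7 - 2) / (1 - (-2)) = -3
f[-5,-2,1] = (-3 - (-4/3)) / (1 - (-5)) = -5/18
f(-4) = 6 + (-4/3)·(1) + (-5/18)·(1)·(-2) = 47/9

47/9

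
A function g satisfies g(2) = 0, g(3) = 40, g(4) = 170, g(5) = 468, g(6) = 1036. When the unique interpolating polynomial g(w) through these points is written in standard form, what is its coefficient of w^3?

Build the Lagrange basis polynomials:
L_0(w) = (w - 3)(w - 4)(w - 5)(w - 6) / [24] = (1/24)w^4 - (3/4)w^3 + (119/24)w^2 - (57/4)w + 15
L_1(w) = (w - 2)(w - 4)(w - 5)(w - 6) / [-6] = -(1/6)w^4 + (17/6)w^3 - (52/3)w^2 + (134/3)w - 40
L_2(w) = (w - 2)(w - 3)(w - 5)(w - 6) / [4] = (1/4)w^4 - 4w^3 + (91/4)w^2 - 54w + 45
L_3(w) = (w - 2)(w - 3)(w - 4)(w - 6) / [-6] = -(1/6)w^4 + (5/2)w^3 - (40/3)w^2 + 30w - 24
L_4(w) = (w - 2)(w - 3)(w - 4)(w - 5) / [24] = (1/24)w^4 - (7/12)w^3 + (71/24)w^2 - (77/12)w + 5
g(w) = 0·L_0 + 40·L_1 + 170·L_2 + 468·L_3 + 1036·L_4
Only the coefficient of w^3 is needed; take it from each L_i and combine:
0·(-3/4) + 40·(17/6) + 170·(-4) + 468·(5/2) + 1036·(-7/12) = -1

-1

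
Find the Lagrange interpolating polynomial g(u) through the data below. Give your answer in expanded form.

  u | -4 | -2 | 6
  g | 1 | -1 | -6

Build the Lagrange basis polynomials:
L_0(u) = (u + 2)(u - 6) / [20] = (1/20)u^2 - (1/5)u - 3/5
L_1(u) = (u + 4)(u - 6) / [-16] = -(1/16)u^2 + (1/8)u + 3/2
L_2(u) = (u + 4)(u + 2) / [80] = (1/80)u^2 + (3/40)u + 1/10
g(u) = 1·L_0 + (-1)·L_1 + (-6)·L_2
  1·L_0(u) = (1/20)u^2 - (1/5)u - 3/5
  (-1)·L_1(u) = (1/16)u^2 - (1/8)u - 3/2
  (-6)·L_2(u) = -(3/40)u^2 - (9/20)u - 3/5
Adding term by term: (3/80)u^2 - (31/40)u - 27/10

g(u) = (3/80)u^2 - (31/40)u - 27/10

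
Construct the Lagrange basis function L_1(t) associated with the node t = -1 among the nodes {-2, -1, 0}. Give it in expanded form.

L_1(t) = (t + 2)t / [(1)·(-1)]
       = (t^2 + 2t) / (-1)

L_1(t) = -t^2 - 2t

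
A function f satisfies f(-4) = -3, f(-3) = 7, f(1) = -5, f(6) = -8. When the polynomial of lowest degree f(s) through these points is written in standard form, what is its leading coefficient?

Build the Lagrange basis polynomials:
L_0(s) = (s + 3)(s - 1)(s - 6) / [-50] = -(1/50)s^3 + (2/25)s^2 + (3/10)s - 9/25
L_1(s) = (s + 4)(s - 1)(s - 6) / [36] = (1/36)s^3 - (1/12)s^2 - (11/18)s + 2/3
L_2(s) = (s + 4)(s + 3)(s - 6) / [-100] = -(1/100)s^3 - (1/100)s^2 + (3/10)s + 18/25
L_3(s) = (s + 4)(s + 3)(s - 1) / [450] = (1/450)s^3 + (1/75)s^2 + (1/90)s - 2/75
f(s) = (-3)·L_0 + 7·L_1 + (-5)·L_2 + (-8)·L_3
Only the coefficient of s^3 is needed; take it from each L_i and combine:
(-3)·(-1/50) + 7·(1/36) + (-5)·(-1/100) + (-8)·(1/450) = 43/150

43/150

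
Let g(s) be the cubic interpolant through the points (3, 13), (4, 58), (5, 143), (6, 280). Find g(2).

Evaluate each Lagrange basis at s = 2:
L_0(2) = (-2)·(-3)·(-4)/[(-1)·(-2)·(-3)] = 4
L_1(2) = (-1)·(-3)·(-4)/[(1)·(-1)·(-2)] = -6
L_2(2) = (-1)·(-2)·(-4)/[(2)·(1)·(-1)] = 4
L_3(2) = (-1)·(-2)·(-3)/[(3)·(2)·(1)] = -1
Sum: 13·(4) + 58·(-6) + 143·(4) + 280·(-1) = -4

-4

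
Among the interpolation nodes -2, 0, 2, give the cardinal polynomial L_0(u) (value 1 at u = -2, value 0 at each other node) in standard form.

L_0(u) = (1/8)u^2 - (1/4)u

L_0(u) = u(u - 2) / [(-2)·(-4)]
       = (u^2 - 2u) / (8)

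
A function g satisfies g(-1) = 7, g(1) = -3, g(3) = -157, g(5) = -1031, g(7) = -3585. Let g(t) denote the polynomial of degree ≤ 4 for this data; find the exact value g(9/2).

-11185/16

Evaluate each Lagrange basis at t = 9/2:
L_0(9/2) = (7/2)·(3/2)·(-1/2)·(-5/2)/[(-2)·(-4)·(-6)·(-8)] = 35/2048
L_1(9/2) = (11/2)·(3/2)·(-1/2)·(-5/2)/[(2)·(-2)·(-4)·(-6)] = -55/512
L_2(9/2) = (11/2)·(7/2)·(-1/2)·(-5/2)/[(4)·(2)·(-2)·(-4)] = 385/1024
L_3(9/2) = (11/2)·(7/2)·(3/2)·(-5/2)/[(6)·(4)·(2)·(-2)] = 385/512
L_4(9/2) = (11/2)·(7/2)·(3/2)·(-1/2)/[(8)·(6)·(4)·(2)] = -77/2048
Sum: 7·(35/2048) + (-3)·(-55/512) + (-157)·(385/1024) + (-1031)·(385/512) + (-3585)·(-77/2048) = -11185/16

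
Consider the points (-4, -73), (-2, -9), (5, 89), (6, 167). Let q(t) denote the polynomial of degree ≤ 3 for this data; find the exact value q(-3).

-31

Using Newton's divided-difference form:
q[-4,-2] = (-9 - (-73)) / (-2 - (-4)) = 32
q[-2,5] = (89 - (-9)) / (5 - (-2)) = 14
q[5,6] = (167 - 89) / (6 - 5) = 78
q[-4,-2,5] = (14 - 32) / (5 - (-4)) = -2
q[-2,5,6] = (78 - 14) / (6 - (-2)) = 8
q[-4,-2,5,6] = (8 - (-2)) / (6 - (-4)) = 1
q(-3) = -73 + 32·(1) + (-2)·(1)·(-1) + 1·(1)·(-1)·(-8) = -31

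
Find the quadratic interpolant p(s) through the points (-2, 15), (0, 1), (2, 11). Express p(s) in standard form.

p(s) = 3s^2 - s + 1

L_0(s) = s(s - 2) / [8] = (1/8)s^2 - (1/4)s
L_1(s) = (s + 2)(s - 2) / [-4] = -(1/4)s^2 + 1
L_2(s) = (s + 2)s / [8] = (1/8)s^2 + (1/4)s
p(s) = 15·L_0 + 1·L_1 + 11·L_2
  15·L_0(s) = (15/8)s^2 - (15/4)s
  1·L_1(s) = -(1/4)s^2 + 1
  11·L_2(s) = (11/8)s^2 + (11/4)s
Adding term by term: 3s^2 - s + 1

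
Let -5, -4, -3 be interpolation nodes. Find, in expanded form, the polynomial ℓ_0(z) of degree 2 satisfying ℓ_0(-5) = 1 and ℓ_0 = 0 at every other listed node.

ℓ_0(z) = (z + 4)(z + 3) / [(-1)·(-2)]
       = (z^2 + 7z + 12) / (2)

ℓ_0(z) = (1/2)z^2 + (7/2)z + 6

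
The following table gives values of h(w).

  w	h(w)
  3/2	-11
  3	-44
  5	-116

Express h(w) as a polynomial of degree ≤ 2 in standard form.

h(w) = -4w^2 - 4w + 4

Build the Lagrange basis polynomials:
L_0(w) = (w - 3)(w - 5) / [21/4] = (4/21)w^2 - (32/21)w + 20/7
L_1(w) = (w - 3/2)(w - 5) / [-3] = -(1/3)w^2 + (13/6)w - 5/2
L_2(w) = (w - 3/2)(w - 3) / [7] = (1/7)w^2 - (9/14)w + 9/14
h(w) = (-11)·L_0 + (-44)·L_1 + (-116)·L_2
  (-11)·L_0(w) = -(44/21)w^2 + (352/21)w - 220/7
  (-44)·L_1(w) = (44/3)w^2 - (286/3)w + 110
  (-116)·L_2(w) = -(116/7)w^2 + (522/7)w - 522/7
Adding term by term: -4w^2 - 4w + 4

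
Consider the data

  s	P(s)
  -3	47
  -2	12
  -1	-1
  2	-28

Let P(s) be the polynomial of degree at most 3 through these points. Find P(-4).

Evaluate each Lagrange basis at s = -4:
L_0(-4) = (-2)·(-3)·(-6)/[(-1)·(-2)·(-5)] = 18/5
L_1(-4) = (-1)·(-3)·(-6)/[(1)·(-1)·(-4)] = -9/2
L_2(-4) = (-1)·(-2)·(-6)/[(2)·(1)·(-3)] = 2
L_3(-4) = (-1)·(-2)·(-3)/[(5)·(4)·(3)] = -1/10
Sum: 47·(18/5) + 12·(-9/2) + (-1)·(2) + (-28)·(-1/10) = 116

116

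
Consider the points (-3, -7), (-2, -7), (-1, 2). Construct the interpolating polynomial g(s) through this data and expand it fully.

g(s) = (9/2)s^2 + (45/2)s + 20

Newton's divided differences:
g[-3,-2] = (-7 - (-7)) / (-2 - (-3)) = 0
g[-2,-1] = (2 - (-7)) / (-1 - (-2)) = 9
g[-3,-2,-1] = (9 - 0) / (-1 - (-3)) = 9/2
g(s) = -7 + (9/2)·(s + 3)(s + 2)
Expanding: g(s) = (9/2)s^2 + (45/2)s + 20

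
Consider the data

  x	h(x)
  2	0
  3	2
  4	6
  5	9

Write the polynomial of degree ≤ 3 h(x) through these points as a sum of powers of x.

L_0(x) = (x - 3)(x - 4)(x - 5) / [-6] = -(1/6)x^3 + 2x^2 - (47/6)x + 10
L_1(x) = (x - 2)(x - 4)(x - 5) / [2] = (1/2)x^3 - (11/2)x^2 + 19x - 20
L_2(x) = (x - 2)(x - 3)(x - 5) / [-2] = -(1/2)x^3 + 5x^2 - (31/2)x + 15
L_3(x) = (x - 2)(x - 3)(x - 4) / [6] = (1/6)x^3 - (3/2)x^2 + (13/3)x - 4
h(x) = 0·L_0 + 2·L_1 + 6·L_2 + 9·L_3
  0·L_0(x) = 0
  2·L_1(x) = x^3 - 11x^2 + 38x - 40
  6·L_2(x) = -3x^3 + 30x^2 - 93x + 90
  9·L_3(x) = (3/2)x^3 - (27/2)x^2 + 39x - 36
Adding term by term: -(1/2)x^3 + (11/2)x^2 - 16x + 14

h(x) = -(1/2)x^3 + (11/2)x^2 - 16x + 14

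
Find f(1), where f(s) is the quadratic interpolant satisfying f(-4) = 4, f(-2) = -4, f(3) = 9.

Evaluate each Lagrange basis at s = 1:
L_0(1) = (3)·(-2)/[(-2)·(-7)] = -3/7
L_1(1) = (5)·(-2)/[(2)·(-5)] = 1
L_2(1) = (5)·(3)/[(7)·(5)] = 3/7
Sum: 4·(-3/7) + (-4)·(1) + 9·(3/7) = -13/7

-13/7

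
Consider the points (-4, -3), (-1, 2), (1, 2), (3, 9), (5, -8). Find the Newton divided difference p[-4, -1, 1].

-1/3

p[-4,-1] = (2 - (-3)) / (-1 - (-4)) = 5/3
p[-1,1] = (2 - 2) / (1 - (-1)) = 0
p[-4,-1,1] = (0 - 5/3) / (1 - (-4)) = -1/3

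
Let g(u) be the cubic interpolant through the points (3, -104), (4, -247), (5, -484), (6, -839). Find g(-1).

8

Evaluate each Lagrange basis at u = -1:
L_0(-1) = (-5)·(-6)·(-7)/[(-1)·(-2)·(-3)] = 35
L_1(-1) = (-4)·(-6)·(-7)/[(1)·(-1)·(-2)] = -84
L_2(-1) = (-4)·(-5)·(-7)/[(2)·(1)·(-1)] = 70
L_3(-1) = (-4)·(-5)·(-6)/[(3)·(2)·(1)] = -20
Sum: (-104)·(35) + (-247)·(-84) + (-484)·(70) + (-839)·(-20) = 8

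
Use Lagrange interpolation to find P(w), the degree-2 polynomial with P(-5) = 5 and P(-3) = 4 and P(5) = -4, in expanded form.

P(w) = -(1/20)w^2 - (9/10)w + 7/4

L_0(w) = (w + 3)(w - 5) / [20] = (1/20)w^2 - (1/10)w - 3/4
L_1(w) = (w + 5)(w - 5) / [-16] = -(1/16)w^2 + 25/16
L_2(w) = (w + 5)(w + 3) / [80] = (1/80)w^2 + (1/10)w + 3/16
P(w) = 5·L_0 + 4·L_1 + (-4)·L_2
  5·L_0(w) = (1/4)w^2 - (1/2)w - 15/4
  4·L_1(w) = -(1/4)w^2 + 25/4
  (-4)·L_2(w) = -(1/20)w^2 - (2/5)w - 3/4
Adding term by term: -(1/20)w^2 - (9/10)w + 7/4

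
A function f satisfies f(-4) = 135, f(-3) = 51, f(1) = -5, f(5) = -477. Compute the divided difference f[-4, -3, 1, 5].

f[-4,-3] = (51 - 135) / (-3 - (-4)) = -84
f[-3,1] = (-5 - 51) / (1 - (-3)) = -14
f[1,5] = (-477 - (-5)) / (5 - 1) = -118
f[-4,-3,1] = (-14 - (-84)) / (1 - (-4)) = 14
f[-3,1,5] = (-118 - (-14)) / (5 - (-3)) = -13
f[-4,-3,1,5] = (-13 - 14) / (5 - (-4)) = -3

-3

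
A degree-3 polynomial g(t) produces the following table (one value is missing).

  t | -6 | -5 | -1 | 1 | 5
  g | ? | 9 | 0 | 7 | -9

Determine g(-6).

1141/48

The 4 known values determine g uniquely (degree ≤ 3).
Evaluate each Lagrange basis at t = -6:
L_0(-6) = (-5)·(-7)·(-11)/[(-4)·(-6)·(-10)] = 77/48
L_1(-6) = (-1)·(-7)·(-11)/[(4)·(-2)·(-6)] = -77/48
L_2(-6) = (-1)·(-5)·(-11)/[(6)·(2)·(-4)] = 55/48
L_3(-6) = (-1)·(-5)·(-7)/[(10)·(6)·(4)] = -7/48
Sum: 9·(77/48) + 0 + 7·(55/48) + (-9)·(-7/48) = 1141/48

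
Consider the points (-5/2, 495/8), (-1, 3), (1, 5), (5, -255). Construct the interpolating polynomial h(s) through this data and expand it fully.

Newton's divided differences:
h[-5/2,-1] = (3 - 495/8) / (-1 - (-5/2)) = -157/4
h[-1,1] = (5 - 3) / (1 - (-1)) = 1
h[1,5] = (-255 - 5) / (5 - 1) = -65
h[-5/2,-1,1] = (1 - (-157/4)) / (1 - (-5/2)) = 23/2
h[-1,1,5] = (-65 - 1) / (5 - (-1)) = -11
h[-5/2,-1,1,5] = (-11 - 23/2) / (5 - (-5/2)) = -3
h(s) = 495/8 + (-157/4)·(s + 5/2) + (23/2)·(s + 5/2)(s + 1) + (-3)·(s + 5/2)(s + 1)(s - 1)
Expanding: h(s) = -3s^3 + 4s^2 + 4s

h(s) = -3s^3 + 4s^2 + 4s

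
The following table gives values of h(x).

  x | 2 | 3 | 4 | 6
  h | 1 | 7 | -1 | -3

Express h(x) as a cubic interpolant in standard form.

h(x) = (7/3)x^3 - 28x^2 + (305/3)x - 109

Newton's divided differences:
h[2,3] = (7 - 1) / (3 - 2) = 6
h[3,4] = (-1 - 7) / (4 - 3) = -8
h[4,6] = (-3 - (-1)) / (6 - 4) = -1
h[2,3,4] = (-8 - 6) / (4 - 2) = -7
h[3,4,6] = (-1 - (-8)) / (6 - 3) = 7/3
h[2,3,4,6] = (7/3 - (-7)) / (6 - 2) = 7/3
h(x) = 1 + 6·(x - 2) + (-7)·(x - 2)(x - 3) + (7/3)·(x - 2)(x - 3)(x - 4)
Expanding: h(x) = (7/3)x^3 - 28x^2 + (305/3)x - 109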